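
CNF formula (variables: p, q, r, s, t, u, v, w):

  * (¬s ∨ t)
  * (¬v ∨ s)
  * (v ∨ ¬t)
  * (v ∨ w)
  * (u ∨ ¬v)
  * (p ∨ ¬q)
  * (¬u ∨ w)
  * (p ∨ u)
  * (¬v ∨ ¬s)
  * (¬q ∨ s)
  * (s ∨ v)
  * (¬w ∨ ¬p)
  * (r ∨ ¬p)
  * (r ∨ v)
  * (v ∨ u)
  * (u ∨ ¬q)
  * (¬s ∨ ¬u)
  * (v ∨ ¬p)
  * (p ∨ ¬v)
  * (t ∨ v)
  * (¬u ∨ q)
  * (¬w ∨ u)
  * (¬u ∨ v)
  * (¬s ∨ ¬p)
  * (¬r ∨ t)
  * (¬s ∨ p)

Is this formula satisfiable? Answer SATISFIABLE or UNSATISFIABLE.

v = True:
  propagation gives s=True; an empty clause results — contradiction.
v = False:
  propagation gives t=False; an empty clause results — contradiction.
Every branch closes, so no satisfying assignment exists.

UNSATISFIABLE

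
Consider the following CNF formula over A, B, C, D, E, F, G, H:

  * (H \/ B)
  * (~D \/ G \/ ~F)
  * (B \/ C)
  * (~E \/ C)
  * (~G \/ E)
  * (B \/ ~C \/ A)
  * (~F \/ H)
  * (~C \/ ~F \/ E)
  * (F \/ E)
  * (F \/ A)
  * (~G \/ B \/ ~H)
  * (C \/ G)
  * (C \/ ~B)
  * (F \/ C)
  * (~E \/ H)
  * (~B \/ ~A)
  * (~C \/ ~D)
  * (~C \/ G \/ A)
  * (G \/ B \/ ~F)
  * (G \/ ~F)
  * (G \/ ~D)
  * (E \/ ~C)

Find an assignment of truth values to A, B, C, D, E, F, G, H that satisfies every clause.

Pure literal: D appears only negated; assign D = False.
Try A = True.
  then B is forced to False.
  then H is forced to True.
  then C is forced to True.
  then G is forced to False.
  then F is forced to False.
  then E is forced to True.

A=True, B=False, C=True, D=False, E=True, F=False, G=False, H=True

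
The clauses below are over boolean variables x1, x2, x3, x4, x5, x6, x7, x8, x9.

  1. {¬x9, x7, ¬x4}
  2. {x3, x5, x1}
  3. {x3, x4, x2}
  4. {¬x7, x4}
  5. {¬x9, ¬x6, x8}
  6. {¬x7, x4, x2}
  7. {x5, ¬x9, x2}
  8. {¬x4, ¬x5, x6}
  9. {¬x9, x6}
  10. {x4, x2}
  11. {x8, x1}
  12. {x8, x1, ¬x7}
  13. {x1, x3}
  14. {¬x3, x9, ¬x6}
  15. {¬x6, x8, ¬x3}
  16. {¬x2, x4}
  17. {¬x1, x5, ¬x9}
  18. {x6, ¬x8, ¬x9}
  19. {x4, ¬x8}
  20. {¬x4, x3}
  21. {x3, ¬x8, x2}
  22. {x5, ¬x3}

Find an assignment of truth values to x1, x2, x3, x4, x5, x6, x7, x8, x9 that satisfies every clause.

Branch on x1: take x1 = True.
The remaining clauses are satisfied by x2 = False, x3 = True, x4 = True, x5 = True, x6 = True, x7 = True, x8 = True, x9 = True.

x1 = T, x2 = F, x3 = T, x4 = T, x5 = T, x6 = T, x7 = T, x8 = T, x9 = T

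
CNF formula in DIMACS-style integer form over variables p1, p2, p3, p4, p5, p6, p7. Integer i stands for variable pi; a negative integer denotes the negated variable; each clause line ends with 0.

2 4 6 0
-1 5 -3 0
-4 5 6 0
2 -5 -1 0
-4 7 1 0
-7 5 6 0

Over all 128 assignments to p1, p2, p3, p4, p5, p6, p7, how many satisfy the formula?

Split on p5, then p1.
  p5=T, p1=T: forces p2=T; p3, p4, p6, p7 free → 2^4 = 16.
  p5=T, p1=F: p3 free; 10 ways for (p2,p4,p6,p7) × 2^1 = 20.
  p5=F, p1=T: 9 of the 32 assignments to (p2,p3,p4,p6,p7) work.
  p5=F, p1=F: p3 free; 7 ways for (p2,p4,p6,p7) × 2^1 = 14.
Total: 16 + 20 + 9 + 14 = 59.

59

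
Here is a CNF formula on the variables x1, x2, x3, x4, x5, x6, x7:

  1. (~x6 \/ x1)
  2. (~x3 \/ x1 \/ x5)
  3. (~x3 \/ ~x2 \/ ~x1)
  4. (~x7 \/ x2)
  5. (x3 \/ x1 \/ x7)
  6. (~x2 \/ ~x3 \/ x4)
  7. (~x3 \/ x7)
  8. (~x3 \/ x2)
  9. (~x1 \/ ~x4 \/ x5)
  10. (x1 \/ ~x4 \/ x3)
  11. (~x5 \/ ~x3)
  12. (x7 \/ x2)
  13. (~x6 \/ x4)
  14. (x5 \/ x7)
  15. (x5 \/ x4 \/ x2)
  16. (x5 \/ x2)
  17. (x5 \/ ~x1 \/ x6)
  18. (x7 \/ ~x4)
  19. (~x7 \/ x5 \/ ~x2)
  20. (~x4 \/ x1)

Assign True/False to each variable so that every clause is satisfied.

x1=T, x2=T, x3=F, x4=F, x5=T, x6=F, x7=F

Branch on x1: take x1 = True.
Branch on x2: take x2 = True.
  then x3 is forced to False.
Try x4 = False.
  then x6 is forced to False.
  then x5 is forced to True.
x7 is now unconstrained; take x7 = False.
Every clause has at least one true literal under this assignment.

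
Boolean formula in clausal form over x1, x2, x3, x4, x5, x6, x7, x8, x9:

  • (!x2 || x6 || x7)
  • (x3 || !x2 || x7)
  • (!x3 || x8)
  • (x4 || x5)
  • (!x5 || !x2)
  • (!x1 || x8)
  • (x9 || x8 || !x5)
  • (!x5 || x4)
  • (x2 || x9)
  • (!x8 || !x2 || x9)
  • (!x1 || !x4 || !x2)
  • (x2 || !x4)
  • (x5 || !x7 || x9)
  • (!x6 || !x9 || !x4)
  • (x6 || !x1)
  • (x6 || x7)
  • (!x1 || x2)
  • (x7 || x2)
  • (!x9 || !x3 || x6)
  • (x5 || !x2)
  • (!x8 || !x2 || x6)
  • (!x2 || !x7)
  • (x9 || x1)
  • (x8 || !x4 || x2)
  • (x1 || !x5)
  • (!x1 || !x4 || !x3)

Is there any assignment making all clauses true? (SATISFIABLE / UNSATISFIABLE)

UNSATISFIABLE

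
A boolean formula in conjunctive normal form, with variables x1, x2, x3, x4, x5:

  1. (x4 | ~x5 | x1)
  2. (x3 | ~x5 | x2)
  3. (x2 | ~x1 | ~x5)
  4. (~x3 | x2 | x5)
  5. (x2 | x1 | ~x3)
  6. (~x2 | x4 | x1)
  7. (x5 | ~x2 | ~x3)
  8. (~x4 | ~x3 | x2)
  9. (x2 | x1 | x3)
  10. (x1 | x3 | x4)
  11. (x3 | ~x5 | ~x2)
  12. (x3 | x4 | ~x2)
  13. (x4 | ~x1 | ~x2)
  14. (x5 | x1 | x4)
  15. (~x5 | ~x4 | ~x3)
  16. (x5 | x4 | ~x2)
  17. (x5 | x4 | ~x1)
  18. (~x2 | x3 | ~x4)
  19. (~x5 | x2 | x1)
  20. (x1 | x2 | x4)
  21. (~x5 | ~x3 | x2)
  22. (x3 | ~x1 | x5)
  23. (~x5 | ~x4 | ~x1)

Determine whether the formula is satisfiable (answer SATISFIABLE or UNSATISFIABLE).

x2 = True:
  x4 = True:
    propagation gives x3=True, x5=True; an empty clause results — contradiction.
  x4 = False:
    propagation gives x1=True; an empty clause results — contradiction.
x2 = False:
  x1 = True:
    propagation gives x5=False, x3=False; an empty clause results — contradiction.
  x1 = False:
    propagation gives x3=False; an empty clause results — contradiction.
Every branch closes, so no satisfying assignment exists.

UNSATISFIABLE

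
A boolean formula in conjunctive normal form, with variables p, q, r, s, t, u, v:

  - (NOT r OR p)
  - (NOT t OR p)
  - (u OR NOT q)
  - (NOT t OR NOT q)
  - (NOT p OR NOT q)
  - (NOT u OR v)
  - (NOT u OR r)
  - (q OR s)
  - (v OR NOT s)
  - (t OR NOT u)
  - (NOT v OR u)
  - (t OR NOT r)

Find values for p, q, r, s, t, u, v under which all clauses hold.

p = T, q = F, r = T, s = T, t = T, u = T, v = T

Check each clause:
  1. (p OR NOT r) — p is true.
  2. (p OR NOT t) — p is true.
  3. (u OR NOT q) — u is true.
  4. (NOT t OR NOT q) — NOT q is true.
  5. (NOT p OR NOT q) — NOT q is true.
  6. (NOT u OR v) — v is true.
  7. (r OR NOT u) — r is true.
  8. (s OR q) — s is true.
  9. (v OR NOT s) — v is true.
  10. (t OR NOT u) — t is true.
  11. (u OR NOT v) — u is true.
  12. (NOT r OR t) — t is true.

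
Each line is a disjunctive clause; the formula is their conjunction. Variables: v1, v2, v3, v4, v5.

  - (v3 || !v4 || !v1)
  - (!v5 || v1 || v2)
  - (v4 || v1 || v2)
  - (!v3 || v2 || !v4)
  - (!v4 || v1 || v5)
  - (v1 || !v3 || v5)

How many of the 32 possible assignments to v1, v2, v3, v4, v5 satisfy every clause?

15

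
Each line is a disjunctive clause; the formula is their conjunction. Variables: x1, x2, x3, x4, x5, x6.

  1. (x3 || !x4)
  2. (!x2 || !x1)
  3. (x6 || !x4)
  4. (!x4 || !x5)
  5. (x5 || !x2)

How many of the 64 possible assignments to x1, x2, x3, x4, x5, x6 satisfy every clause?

22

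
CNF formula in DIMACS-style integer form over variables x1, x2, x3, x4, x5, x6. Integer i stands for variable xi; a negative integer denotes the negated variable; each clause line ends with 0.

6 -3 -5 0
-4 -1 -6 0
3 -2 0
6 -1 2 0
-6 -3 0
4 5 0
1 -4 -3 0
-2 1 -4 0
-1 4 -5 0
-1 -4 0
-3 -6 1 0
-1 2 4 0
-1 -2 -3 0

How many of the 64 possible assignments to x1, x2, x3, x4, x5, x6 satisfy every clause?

Satisfying assignments:
  x1=F x2=F x3=F x4=F x5=T x6=F
  x1=F x2=F x3=F x4=F x5=T x6=T
  x1=F x2=F x3=F x4=T x5=F x6=F
  x1=F x2=F x3=F x4=T x5=F x6=T
  x1=F x2=F x3=F x4=T x5=T x6=F
  x1=F x2=F x3=F x4=T x5=T x6=T
That's 6 in total.

6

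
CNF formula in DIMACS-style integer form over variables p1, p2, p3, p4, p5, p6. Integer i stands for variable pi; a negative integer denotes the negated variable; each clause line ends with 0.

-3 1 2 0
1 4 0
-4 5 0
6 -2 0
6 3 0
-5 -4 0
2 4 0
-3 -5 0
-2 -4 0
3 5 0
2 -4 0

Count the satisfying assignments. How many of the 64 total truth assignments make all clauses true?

2

The models are:
  p1=T p2=T p3=F p4=F p5=T p6=T
  p1=T p2=T p3=T p4=F p5=F p6=T
That's 2 in total.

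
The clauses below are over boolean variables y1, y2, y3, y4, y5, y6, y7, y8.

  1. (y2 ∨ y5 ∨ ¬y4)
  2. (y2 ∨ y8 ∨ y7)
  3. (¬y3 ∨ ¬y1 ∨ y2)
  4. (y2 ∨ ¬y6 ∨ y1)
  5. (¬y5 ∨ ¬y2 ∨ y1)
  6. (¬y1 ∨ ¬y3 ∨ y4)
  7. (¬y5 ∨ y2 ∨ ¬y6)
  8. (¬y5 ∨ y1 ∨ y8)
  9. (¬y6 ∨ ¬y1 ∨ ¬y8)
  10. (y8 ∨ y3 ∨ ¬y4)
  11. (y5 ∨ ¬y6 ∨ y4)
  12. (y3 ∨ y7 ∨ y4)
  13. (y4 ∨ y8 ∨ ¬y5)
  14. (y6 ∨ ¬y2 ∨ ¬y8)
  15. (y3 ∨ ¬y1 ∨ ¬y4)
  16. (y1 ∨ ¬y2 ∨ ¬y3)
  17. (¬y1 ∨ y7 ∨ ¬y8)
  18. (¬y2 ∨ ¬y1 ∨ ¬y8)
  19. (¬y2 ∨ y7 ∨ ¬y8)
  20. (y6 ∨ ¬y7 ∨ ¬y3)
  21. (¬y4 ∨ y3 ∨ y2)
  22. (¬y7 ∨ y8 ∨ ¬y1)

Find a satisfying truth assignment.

y1=0, y2=0, y3=0, y4=0, y5=0, y6=0, y7=1, y8=1

Check each clause:
  1. (y2 ∨ y5 ∨ ¬y4) — ¬y4 is true.
  2. (y8 ∨ y2 ∨ y7) — y8 is true.
  3. (¬y1 ∨ y2 ∨ ¬y3) — ¬y3 is true.
  4. (¬y6 ∨ y2 ∨ y1) — ¬y6 is true.
  5. (¬y5 ∨ y1 ∨ ¬y2) — ¬y5 is true.
  6. (¬y1 ∨ y4 ∨ ¬y3) — ¬y3 is true.
  7. (¬y5 ∨ ¬y6 ∨ y2) — ¬y6 is true.
  8. (y1 ∨ y8 ∨ ¬y5) — y8 is true.
  9. (¬y6 ∨ ¬y1 ∨ ¬y8) — ¬y6 is true.
  10. (¬y4 ∨ y3 ∨ y8) — y8 is true.
  11. (¬y6 ∨ y4 ∨ y5) — ¬y6 is true.
  12. (y7 ∨ y3 ∨ y4) — y7 is true.
  13. (y8 ∨ ¬y5 ∨ y4) — y8 is true.
  14. (y6 ∨ ¬y8 ∨ ¬y2) — ¬y2 is true.
  15. (¬y1 ∨ ¬y4 ∨ y3) — ¬y4 is true.
  16. (¬y3 ∨ ¬y2 ∨ y1) — ¬y3 is true.
  17. (y7 ∨ ¬y8 ∨ ¬y1) — ¬y1 is true.
  18. (¬y8 ∨ ¬y2 ∨ ¬y1) — ¬y1 is true.
  19. (¬y2 ∨ y7 ∨ ¬y8) — ¬y2 is true.
  20. (y6 ∨ ¬y7 ∨ ¬y3) — ¬y3 is true.
  21. (y3 ∨ y2 ∨ ¬y4) — ¬y4 is true.
  22. (¬y1 ∨ ¬y7 ∨ y8) — y8 is true.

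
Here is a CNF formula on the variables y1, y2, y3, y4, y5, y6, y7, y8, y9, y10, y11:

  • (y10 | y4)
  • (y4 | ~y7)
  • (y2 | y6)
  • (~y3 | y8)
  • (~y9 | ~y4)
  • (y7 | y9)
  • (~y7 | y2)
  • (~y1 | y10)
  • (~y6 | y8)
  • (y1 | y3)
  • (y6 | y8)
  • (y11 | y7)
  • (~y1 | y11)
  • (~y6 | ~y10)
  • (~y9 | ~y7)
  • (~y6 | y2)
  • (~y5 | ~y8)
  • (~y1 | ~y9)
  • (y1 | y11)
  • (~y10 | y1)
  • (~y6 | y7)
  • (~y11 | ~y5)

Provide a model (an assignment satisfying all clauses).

y2 occurs only positively in the remaining clauses — set y2 = True.
Pure literal: y5 appears only negated; assign y5 = False.
Branch on y1: take y1 = False.
  then y3 is forced to True.
  then y8 is forced to True.
  then y11 is forced to True.
  then y10 is forced to False.
  then y4 is forced to True.
  then y9 is forced to False.
  then y7 is forced to True.
y6 is now unconstrained; take y6 = True.

y1=False, y2=True, y3=True, y4=True, y5=False, y6=True, y7=True, y8=True, y9=False, y10=False, y11=True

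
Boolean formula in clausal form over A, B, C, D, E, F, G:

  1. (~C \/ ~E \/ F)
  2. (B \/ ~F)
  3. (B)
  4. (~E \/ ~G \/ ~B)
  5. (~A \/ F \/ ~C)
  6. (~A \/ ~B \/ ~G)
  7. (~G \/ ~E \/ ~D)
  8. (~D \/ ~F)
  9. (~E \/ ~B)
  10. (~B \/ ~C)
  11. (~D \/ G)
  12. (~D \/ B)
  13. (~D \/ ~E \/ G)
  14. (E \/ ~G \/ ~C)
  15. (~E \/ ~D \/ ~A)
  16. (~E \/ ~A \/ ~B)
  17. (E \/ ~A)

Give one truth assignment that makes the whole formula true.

A=F, B=T, C=F, D=F, E=F, F=T, G=T

Check each clause:
  1. (~C \/ ~E \/ F) — ~E is true.
  2. (~F \/ B) — B is true.
  3. (B) — B is true.
  4. (~B \/ ~E \/ ~G) — ~E is true.
  5. (F \/ ~A \/ ~C) — ~C is true.
  6. (~G \/ ~A \/ ~B) — ~A is true.
  7. (~G \/ ~D \/ ~E) — ~E is true.
  8. (~F \/ ~D) — ~D is true.
  9. (~E \/ ~B) — ~E is true.
  10. (~B \/ ~C) — ~C is true.
  11. (G \/ ~D) — ~D is true.
  12. (B \/ ~D) — B is true.
  13. (G \/ ~E \/ ~D) — ~E is true.
  14. (~G \/ ~C \/ E) — ~C is true.
  15. (~A \/ ~E \/ ~D) — ~E is true.
  16. (~E \/ ~B \/ ~A) — ~E is true.
  17. (~A \/ E) — ~A is true.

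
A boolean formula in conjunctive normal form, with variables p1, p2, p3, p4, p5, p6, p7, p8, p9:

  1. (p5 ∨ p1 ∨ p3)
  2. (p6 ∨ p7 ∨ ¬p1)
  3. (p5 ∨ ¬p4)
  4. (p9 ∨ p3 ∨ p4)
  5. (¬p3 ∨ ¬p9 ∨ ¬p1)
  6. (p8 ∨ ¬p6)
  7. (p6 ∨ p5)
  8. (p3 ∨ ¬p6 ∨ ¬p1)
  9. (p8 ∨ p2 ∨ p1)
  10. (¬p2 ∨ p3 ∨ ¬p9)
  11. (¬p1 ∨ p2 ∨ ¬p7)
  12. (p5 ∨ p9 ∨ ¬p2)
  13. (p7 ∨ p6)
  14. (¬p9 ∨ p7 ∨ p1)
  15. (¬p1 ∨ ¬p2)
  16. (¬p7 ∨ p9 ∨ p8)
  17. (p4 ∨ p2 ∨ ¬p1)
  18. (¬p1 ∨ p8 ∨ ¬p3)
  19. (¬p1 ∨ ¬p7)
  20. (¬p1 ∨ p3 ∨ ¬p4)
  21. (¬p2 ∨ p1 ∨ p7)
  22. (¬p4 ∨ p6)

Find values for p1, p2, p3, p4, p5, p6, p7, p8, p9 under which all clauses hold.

p1=False, p2=False, p3=True, p4=False, p5=True, p6=True, p7=False, p8=True, p9=False

p5 occurs only positively in the remaining clauses — set p5 = True.
Pure literal: p8 appears only positively; assign p8 = True.
Set p1 = False and propagate.
The remaining clauses are satisfied by p2 = False, p3 = True, p4 = False, p6 = True, p7 = False, p9 = False.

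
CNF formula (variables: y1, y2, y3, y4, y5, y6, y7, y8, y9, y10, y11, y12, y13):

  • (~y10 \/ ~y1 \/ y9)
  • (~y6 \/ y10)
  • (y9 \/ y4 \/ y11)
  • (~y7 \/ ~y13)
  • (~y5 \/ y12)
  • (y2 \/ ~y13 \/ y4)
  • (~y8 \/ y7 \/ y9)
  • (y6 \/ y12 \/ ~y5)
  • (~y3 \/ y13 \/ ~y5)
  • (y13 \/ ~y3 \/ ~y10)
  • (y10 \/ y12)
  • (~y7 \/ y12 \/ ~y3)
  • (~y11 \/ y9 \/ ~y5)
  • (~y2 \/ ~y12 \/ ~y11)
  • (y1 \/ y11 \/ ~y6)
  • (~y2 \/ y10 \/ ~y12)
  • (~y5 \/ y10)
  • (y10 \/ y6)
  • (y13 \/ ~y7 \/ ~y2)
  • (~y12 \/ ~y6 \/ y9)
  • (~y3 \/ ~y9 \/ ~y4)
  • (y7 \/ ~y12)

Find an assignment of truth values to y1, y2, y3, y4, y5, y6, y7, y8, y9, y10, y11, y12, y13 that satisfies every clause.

Pure literal: y3 appears only negated; assign y3 = False.
y5 occurs only negated in the remaining clauses — set y5 = False.
Branch on y1: take y1 = True.
Try y2 = True.
Branch on y4: take y4 = False.
For the remaining variables, y6 = True, y7 = False, y8 = True, y9 = True, y10 = True, y11 = True, y12 = False, y13 = False works.
Check each clause:
  1. (~y10 \/ y9 \/ ~y1) — y9 is true.
  2. (~y6 \/ y10) — y10 is true.
  3. (y11 \/ y9 \/ y4) — y9 is true.
  4. (~y13 \/ ~y7) — ~y7 is true.
  5. (~y5 \/ y12) — ~y5 is true.
  6. (y2 \/ ~y13 \/ y4) — y2 is true.
  7. (y9 \/ ~y8 \/ y7) — y9 is true.
  8. (y12 \/ ~y5 \/ y6) — ~y5 is true.
  9. (~y5 \/ ~y3 \/ y13) — ~y5 is true.
  10. (~y3 \/ y13 \/ ~y10) — ~y3 is true.
  11. (y12 \/ y10) — y10 is true.
  12. (~y7 \/ y12 \/ ~y3) — ~y7 is true.
  13. (y9 \/ ~y5 \/ ~y11) — y9 is true.
  14. (~y11 \/ ~y2 \/ ~y12) — ~y12 is true.
  15. (y11 \/ y1 \/ ~y6) — y1 is true.
  16. (~y2 \/ ~y12 \/ y10) — y10 is true.
  17. (~y5 \/ y10) — y10 is true.
  18. (y10 \/ y6) — y10 is true.
  19. (y13 \/ ~y7 \/ ~y2) — ~y7 is true.
  20. (~y12 \/ y9 \/ ~y6) — y9 is true.
  21. (~y9 \/ ~y4 \/ ~y3) — ~y4 is true.
  22. (~y12 \/ y7) — ~y12 is true.

y1=T  y2=T  y3=F  y4=F  y5=F  y6=T  y7=F  y8=T  y9=T  y10=T  y11=T  y12=F  y13=F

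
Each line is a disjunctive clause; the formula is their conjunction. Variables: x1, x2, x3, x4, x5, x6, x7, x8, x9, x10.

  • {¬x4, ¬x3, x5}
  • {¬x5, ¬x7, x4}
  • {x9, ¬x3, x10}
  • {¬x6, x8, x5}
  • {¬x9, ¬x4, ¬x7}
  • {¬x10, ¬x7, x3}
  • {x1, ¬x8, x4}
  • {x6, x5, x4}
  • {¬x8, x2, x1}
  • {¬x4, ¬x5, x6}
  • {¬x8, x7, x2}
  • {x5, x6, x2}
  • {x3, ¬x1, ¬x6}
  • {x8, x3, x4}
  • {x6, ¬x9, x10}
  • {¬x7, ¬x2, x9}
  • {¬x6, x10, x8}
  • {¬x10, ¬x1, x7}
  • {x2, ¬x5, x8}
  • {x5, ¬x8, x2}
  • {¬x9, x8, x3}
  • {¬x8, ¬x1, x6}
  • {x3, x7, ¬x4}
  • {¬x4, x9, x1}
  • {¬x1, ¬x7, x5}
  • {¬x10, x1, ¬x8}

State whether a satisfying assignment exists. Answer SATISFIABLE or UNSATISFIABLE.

SATISFIABLE

Try x1 = True.
For the remaining variables, x2 = False, x3 = True, x4 = True, x5 = True, x6 = True, x7 = True, x8 = True, x9 = False, x10 = True works.
So x1=T, x2=F, x3=T, x4=T, x5=T, x6=T, x7=T, x8=T, x9=F, x10=T is a satisfying assignment.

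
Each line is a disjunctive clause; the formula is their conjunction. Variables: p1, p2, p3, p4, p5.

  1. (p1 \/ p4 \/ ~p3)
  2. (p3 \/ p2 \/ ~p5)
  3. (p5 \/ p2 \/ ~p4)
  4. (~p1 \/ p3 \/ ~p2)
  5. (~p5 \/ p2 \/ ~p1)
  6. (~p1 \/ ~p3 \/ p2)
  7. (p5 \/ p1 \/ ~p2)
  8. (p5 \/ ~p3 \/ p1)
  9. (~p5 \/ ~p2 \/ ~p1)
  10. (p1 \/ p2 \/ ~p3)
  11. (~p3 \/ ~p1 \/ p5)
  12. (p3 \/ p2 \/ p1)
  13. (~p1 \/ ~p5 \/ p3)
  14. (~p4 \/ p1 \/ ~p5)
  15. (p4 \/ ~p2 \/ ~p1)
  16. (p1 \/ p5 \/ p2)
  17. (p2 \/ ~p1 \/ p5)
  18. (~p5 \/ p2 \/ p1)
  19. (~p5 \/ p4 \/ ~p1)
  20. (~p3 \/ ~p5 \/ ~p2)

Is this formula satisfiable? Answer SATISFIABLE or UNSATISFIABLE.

Branch on p1: take p1 = False.
Try p2 = True.
  then p5 is forced to True.
  then p4 is forced to False.
  then p3 is forced to False.
Every clause has at least one true literal under this assignment.
So p1=F, p2=T, p3=F, p4=F, p5=T is a satisfying assignment.

SATISFIABLE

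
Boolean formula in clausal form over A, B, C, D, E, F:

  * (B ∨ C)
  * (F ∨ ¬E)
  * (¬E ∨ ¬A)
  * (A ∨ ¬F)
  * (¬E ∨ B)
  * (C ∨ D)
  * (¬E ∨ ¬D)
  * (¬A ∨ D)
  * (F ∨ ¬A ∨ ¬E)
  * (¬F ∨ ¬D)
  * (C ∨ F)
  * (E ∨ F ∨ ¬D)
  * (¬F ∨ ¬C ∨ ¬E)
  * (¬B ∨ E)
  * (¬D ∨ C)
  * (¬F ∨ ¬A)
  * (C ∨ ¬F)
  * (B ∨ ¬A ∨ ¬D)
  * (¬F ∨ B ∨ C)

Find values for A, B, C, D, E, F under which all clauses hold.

Branch on A: take A = False.
  then F is forced to False.
  then E is forced to False.
  then C is forced to True.
  then D is forced to False.
  then B is forced to False.
Every clause has at least one true literal under this assignment.

A=F, B=F, C=T, D=F, E=F, F=F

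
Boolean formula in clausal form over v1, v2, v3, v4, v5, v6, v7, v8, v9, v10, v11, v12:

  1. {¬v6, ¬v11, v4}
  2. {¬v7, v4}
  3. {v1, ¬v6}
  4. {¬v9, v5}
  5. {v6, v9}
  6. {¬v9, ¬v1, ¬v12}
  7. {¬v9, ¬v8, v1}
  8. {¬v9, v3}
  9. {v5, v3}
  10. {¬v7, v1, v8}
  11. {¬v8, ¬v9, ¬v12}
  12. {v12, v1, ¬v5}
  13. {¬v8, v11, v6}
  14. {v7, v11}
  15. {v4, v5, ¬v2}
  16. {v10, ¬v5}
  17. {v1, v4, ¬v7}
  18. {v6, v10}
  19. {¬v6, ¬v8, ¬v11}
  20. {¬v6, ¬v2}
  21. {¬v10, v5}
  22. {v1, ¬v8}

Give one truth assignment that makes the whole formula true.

v1=True, v2=True, v3=True, v4=False, v5=True, v6=False, v7=False, v8=False, v9=True, v10=True, v11=True, v12=False

Check each clause:
  1. {v4, ¬v11, ¬v6} — ¬v6 is true.
  2. {v4, ¬v7} — ¬v7 is true.
  3. {v1, ¬v6} — v1 is true.
  4. {¬v9, v5} — v5 is true.
  5. {v6, v9} — v9 is true.
  6. {¬v12, ¬v9, ¬v1} — ¬v12 is true.
  7. {v1, ¬v9, ¬v8} — ¬v8 is true.
  8. {v3, ¬v9} — v3 is true.
  9. {v5, v3} — v3 is true.
  10. {v8, ¬v7, v1} — ¬v7 is true.
  11. {¬v12, ¬v8, ¬v9} — ¬v8 is true.
  12. {¬v5, v1, v12} — v1 is true.
  13. {¬v8, v11, v6} — ¬v8 is true.
  14. {v11, v7} — v11 is true.
  15. {¬v2, v5, v4} — v5 is true.
  16. {v10, ¬v5} — v10 is true.
  17. {v4, ¬v7, v1} — v1 is true.
  18. {v6, v10} — v10 is true.
  19. {¬v11, ¬v8, ¬v6} — ¬v8 is true.
  20. {¬v6, ¬v2} — ¬v6 is true.
  21. {v5, ¬v10} — v5 is true.
  22. {¬v8, v1} — ¬v8 is true.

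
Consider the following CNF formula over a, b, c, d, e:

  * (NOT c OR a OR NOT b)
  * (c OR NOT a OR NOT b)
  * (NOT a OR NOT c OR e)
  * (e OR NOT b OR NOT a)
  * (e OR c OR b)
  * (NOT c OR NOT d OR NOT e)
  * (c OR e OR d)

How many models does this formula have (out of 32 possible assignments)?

Case analysis on c and e:
  c=1, e=1: remaining (a,b,d) ∈ {(0,0,0); (1,0,0); (1,1,0)} — 3.
  c=1, e=0: remaining (a,b,d) ∈ {(0,0,0); (0,0,1)} — 2.
  c=0, e=1: d free; 3 ways for (a,b) × 2^1 = 6.
  c=0, e=0: remaining (a,b,d) ∈ {(0,1,1)} — 1.
Total: 3 + 2 + 6 + 1 = 12.

12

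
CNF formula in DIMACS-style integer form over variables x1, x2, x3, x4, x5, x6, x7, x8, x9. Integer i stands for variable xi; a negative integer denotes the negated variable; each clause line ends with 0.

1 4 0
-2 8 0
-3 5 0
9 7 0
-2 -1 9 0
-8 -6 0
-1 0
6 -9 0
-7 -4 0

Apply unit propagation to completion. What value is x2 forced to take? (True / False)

(¬x1) is a unit clause: x1 = False.
(x4 ∨ x1) with x1 = False leaves only x4, so x4 = True.
(¬x4 ∨ ¬x7) with x4 = True leaves only ¬x7, so x7 = False.
(x9 ∨ x7) with x7 = False leaves only x9, so x9 = True.
(x6 ∨ ¬x9): since x9 = True, the clause reduces to (x6). x6 = True.
(¬x8 ∨ ¬x6): since x6 = True, the clause reduces to (¬x8). x8 = False.
From (¬x2 ∨ x8) and x8 = False: x2 = False.

False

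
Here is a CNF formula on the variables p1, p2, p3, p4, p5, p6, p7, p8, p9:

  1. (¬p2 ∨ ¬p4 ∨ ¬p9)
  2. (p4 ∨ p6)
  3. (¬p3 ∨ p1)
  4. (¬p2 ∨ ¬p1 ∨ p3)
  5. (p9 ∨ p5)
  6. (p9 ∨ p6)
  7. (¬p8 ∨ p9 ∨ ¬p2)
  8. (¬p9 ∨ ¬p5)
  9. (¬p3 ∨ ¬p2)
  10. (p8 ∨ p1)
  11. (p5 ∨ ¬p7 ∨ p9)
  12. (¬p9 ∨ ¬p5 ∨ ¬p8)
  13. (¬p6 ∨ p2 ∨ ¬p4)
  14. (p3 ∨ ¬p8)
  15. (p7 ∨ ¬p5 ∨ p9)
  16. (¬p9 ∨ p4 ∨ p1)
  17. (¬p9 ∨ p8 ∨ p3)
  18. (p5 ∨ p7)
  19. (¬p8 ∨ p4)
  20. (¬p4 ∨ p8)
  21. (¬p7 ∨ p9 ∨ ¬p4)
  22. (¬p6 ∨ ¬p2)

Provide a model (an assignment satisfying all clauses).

p1=1  p2=0  p3=1  p4=1  p5=0  p6=0  p7=1  p8=1  p9=1

Set p1 = True and propagate.
Set p2 = False and propagate.
Try p3 = True.
For the remaining variables, p4 = True, p5 = False, p6 = False, p7 = True, p8 = True, p9 = True works.
Every clause has at least one true literal under this assignment.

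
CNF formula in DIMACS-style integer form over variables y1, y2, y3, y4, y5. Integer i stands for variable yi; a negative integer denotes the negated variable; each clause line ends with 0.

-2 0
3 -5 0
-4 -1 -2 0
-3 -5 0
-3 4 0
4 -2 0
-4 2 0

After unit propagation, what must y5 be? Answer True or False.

(NOT y2) stands alone — y2 = False.
(NOT y4 OR y2) with y2 = False leaves only NOT y4, so y4 = False.
(NOT y3 OR y4) with y4 = False leaves only NOT y3, so y3 = False.
(y3 OR NOT y5): since y3 = False, the clause reduces to (NOT y5). y5 = False.

False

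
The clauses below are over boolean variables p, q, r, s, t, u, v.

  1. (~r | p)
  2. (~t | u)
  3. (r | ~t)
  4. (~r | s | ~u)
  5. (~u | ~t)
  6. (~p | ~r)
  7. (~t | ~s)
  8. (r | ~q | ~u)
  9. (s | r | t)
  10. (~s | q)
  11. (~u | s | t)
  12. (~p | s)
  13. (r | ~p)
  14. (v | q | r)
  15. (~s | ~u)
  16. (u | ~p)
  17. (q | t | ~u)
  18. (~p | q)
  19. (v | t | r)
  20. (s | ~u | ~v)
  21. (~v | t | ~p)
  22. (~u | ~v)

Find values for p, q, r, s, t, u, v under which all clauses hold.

p=F, q=T, r=F, s=T, t=F, u=F, v=T

Set p = False and propagate.
  then r is forced to False.
  then t is forced to False.
  then s is forced to True.
  then q is forced to True.
  then u is forced to False.
  then v is forced to True.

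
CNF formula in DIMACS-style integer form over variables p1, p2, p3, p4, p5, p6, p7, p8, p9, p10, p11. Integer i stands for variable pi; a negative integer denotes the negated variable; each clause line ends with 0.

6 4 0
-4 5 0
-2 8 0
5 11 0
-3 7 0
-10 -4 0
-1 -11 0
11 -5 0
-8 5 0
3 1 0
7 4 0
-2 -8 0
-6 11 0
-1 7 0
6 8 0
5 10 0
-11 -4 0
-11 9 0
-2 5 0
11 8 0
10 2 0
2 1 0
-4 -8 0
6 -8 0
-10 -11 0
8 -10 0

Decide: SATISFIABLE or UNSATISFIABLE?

UNSATISFIABLE

p8 = True:
  propagation gives p5=True, p11=True, p1=False, p3=True; an empty clause results — contradiction.
p8 = False:
  propagation gives p2=False, p6=True, p11=True, p1=False; an empty clause results — contradiction.
Every branch closes, so no satisfying assignment exists.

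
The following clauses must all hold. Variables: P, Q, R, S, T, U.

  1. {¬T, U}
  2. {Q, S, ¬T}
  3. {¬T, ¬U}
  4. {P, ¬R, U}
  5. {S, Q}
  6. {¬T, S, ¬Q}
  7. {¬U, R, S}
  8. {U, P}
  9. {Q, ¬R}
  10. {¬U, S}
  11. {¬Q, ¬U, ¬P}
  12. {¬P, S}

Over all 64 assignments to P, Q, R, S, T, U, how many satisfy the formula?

7

The models are:
  P=F Q=F R=F S=T T=F U=T
  P=F Q=T R=F S=T T=F U=T
  P=F Q=T R=T S=T T=F U=T
  P=T Q=F R=F S=T T=F U=F
  P=T Q=F R=F S=T T=F U=T
  P=T Q=T R=F S=T T=F U=F
  P=T Q=T R=T S=T T=F U=F
That's 7 in total.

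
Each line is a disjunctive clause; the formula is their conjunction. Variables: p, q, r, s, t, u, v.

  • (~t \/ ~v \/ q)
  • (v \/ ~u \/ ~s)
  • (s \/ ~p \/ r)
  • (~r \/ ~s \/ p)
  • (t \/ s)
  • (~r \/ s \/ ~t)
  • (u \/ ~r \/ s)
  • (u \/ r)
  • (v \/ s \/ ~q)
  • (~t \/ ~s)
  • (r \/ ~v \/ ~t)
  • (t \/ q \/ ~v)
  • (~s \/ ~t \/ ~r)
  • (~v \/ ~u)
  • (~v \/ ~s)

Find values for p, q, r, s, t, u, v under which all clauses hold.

p=T  q=T  r=T  s=T  t=F  u=F  v=F

Set p = True and propagate.
For the remaining variables, q = True, r = True, s = True, t = False, u = False, v = False works.
Every clause has at least one true literal under this assignment.
Check each clause:
  1. (~v \/ ~t \/ q) — ~v is true.
  2. (~u \/ ~s \/ v) — ~u is true.
  3. (~p \/ r \/ s) — r is true.
  4. (~r \/ ~s \/ p) — p is true.
  5. (s \/ t) — s is true.
  6. (s \/ ~t \/ ~r) — ~t is true.
  7. (~r \/ u \/ s) — s is true.
  8. (r \/ u) — r is true.
  9. (~q \/ s \/ v) — s is true.
  10. (~s \/ ~t) — ~t is true.
  11. (r \/ ~t \/ ~v) — r is true.
  12. (t \/ q \/ ~v) — ~v is true.
  13. (~t \/ ~s \/ ~r) — ~t is true.
  14. (~u \/ ~v) — ~v is true.
  15. (~s \/ ~v) — ~v is true.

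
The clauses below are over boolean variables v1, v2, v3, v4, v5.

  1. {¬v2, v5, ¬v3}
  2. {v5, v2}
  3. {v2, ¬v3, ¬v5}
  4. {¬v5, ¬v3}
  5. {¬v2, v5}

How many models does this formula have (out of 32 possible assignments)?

8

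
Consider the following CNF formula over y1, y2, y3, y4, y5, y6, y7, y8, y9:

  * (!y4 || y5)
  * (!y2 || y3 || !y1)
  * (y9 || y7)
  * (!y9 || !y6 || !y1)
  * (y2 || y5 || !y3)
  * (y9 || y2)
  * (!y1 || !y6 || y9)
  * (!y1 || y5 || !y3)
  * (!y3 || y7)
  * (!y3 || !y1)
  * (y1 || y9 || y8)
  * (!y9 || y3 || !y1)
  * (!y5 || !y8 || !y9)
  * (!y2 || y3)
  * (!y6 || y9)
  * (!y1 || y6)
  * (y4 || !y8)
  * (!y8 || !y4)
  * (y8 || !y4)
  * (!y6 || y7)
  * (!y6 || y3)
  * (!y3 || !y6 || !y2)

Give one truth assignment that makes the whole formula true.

y1=False, y2=False, y3=True, y4=False, y5=True, y6=True, y7=True, y8=False, y9=True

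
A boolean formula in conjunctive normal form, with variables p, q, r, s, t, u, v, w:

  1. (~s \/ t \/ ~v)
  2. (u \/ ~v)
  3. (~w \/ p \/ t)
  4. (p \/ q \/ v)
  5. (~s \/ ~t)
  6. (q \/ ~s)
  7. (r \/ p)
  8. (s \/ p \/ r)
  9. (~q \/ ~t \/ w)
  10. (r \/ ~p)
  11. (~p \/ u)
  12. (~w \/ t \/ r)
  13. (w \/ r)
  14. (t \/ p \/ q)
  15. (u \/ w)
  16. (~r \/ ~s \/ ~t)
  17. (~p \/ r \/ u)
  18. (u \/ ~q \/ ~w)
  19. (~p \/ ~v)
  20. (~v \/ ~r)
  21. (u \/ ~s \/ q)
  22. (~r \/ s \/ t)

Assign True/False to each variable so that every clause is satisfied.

p=F  q=T  r=T  s=F  t=T  u=T  v=F  w=T

Pure literal: u appears only positively; assign u = True.
Set p = False and propagate.
  then r is forced to True.
  then v is forced to False.
  then q is forced to True.
Set s = False and propagate.
  then t is forced to True.
  then w is forced to True.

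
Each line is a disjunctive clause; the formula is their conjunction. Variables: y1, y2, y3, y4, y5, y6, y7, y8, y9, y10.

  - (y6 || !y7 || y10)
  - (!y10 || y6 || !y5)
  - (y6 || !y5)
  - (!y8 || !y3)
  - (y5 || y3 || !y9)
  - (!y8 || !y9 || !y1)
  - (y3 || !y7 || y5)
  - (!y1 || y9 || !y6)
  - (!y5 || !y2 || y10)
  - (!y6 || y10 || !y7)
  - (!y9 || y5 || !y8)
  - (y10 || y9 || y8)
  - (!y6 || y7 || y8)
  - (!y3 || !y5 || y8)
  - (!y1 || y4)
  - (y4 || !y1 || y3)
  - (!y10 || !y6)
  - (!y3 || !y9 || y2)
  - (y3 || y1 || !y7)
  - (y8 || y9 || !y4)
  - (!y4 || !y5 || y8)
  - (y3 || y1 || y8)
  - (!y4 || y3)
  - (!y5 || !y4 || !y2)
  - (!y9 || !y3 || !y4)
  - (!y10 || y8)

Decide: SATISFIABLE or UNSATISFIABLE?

Try y1 = False.
Set y2 = True and propagate.
Set y3 = True and propagate.
  then y8 is forced to False.
  then y5 is forced to False.
  then y10 is forced to False.
  then y9 is forced to True.
  then y4 is forced to False.
The remaining clauses are satisfied by y6 = False, y7 = False.
Every clause has at least one true literal under this assignment.
So y1=False  y2=True  y3=True  y4=False  y5=False  y6=False  y7=False  y8=False  y9=True  y10=False is a satisfying assignment.

SATISFIABLE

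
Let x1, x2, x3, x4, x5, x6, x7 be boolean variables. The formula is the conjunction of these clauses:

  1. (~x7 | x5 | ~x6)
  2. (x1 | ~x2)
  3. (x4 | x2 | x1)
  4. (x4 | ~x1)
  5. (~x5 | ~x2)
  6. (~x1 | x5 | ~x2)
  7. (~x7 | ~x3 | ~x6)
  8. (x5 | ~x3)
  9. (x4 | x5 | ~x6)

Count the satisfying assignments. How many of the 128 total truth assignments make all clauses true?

20

Case analysis on x5 and x1:
  x5=T, x1=T: 7 of the 32 assignments to (x2,x3,x4,x6,x7) work.
  x5=T, x1=F: 7 of the 32 assignments to (x2,x3,x4,x6,x7) work.
  x5=F, x1=T: remaining (x2,x3,x4,x6,x7) ∈ {(F,F,T,F,F); (F,F,T,F,T); (F,F,T,T,F)} — 3.
  x5=F, x1=F: remaining (x2,x3,x4,x6,x7) ∈ {(F,F,T,F,F); (F,F,T,F,T); (F,F,T,T,F)} — 3.
Total: 7 + 7 + 3 + 3 = 20.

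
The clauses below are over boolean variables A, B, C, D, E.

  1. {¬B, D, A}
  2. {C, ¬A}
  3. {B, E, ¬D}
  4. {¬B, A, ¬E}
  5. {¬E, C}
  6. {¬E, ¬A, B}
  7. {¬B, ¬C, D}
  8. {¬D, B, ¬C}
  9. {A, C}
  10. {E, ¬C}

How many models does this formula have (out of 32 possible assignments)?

The models are:
  A=F B=F C=T D=F E=T
  A=T B=T C=T D=T E=T
That's 2 in total.

2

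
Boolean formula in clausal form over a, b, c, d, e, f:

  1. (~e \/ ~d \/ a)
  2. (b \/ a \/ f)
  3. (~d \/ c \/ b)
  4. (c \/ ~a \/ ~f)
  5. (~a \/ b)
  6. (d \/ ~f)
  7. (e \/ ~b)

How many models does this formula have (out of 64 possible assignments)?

8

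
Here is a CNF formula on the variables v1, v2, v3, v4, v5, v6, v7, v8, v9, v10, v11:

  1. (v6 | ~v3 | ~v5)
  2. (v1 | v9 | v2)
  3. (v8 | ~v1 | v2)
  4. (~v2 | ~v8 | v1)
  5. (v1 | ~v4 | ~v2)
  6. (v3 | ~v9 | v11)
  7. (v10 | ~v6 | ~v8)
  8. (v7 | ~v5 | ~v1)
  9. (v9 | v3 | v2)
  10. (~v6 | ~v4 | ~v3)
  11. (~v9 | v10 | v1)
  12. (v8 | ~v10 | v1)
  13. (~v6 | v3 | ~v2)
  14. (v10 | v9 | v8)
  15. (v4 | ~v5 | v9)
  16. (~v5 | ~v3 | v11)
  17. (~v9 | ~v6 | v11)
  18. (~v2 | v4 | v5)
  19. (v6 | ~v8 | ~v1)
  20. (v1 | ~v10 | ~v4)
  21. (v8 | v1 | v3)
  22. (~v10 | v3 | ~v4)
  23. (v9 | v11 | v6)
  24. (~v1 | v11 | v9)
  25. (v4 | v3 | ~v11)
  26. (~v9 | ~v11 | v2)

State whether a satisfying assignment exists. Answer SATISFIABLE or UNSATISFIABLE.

Pure literal: v7 appears only positively; assign v7 = True.
Branch on v1: take v1 = True.
Try v2 = True.
Branch on v3: take v3 = True.
For the remaining variables, v4 = True, v5 = False, v6 = False, v8 = False, v9 = False, v10 = True, v11 = True works.
Every clause has at least one true literal under this assignment.
So v1 = T, v2 = T, v3 = T, v4 = T, v5 = F, v6 = F, v7 = T, v8 = F, v9 = F, v10 = T, v11 = T is a satisfying assignment.

SATISFIABLE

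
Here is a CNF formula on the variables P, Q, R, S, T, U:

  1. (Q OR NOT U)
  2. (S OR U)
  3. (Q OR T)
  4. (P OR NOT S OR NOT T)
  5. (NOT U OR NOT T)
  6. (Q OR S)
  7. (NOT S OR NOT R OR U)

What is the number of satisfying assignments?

12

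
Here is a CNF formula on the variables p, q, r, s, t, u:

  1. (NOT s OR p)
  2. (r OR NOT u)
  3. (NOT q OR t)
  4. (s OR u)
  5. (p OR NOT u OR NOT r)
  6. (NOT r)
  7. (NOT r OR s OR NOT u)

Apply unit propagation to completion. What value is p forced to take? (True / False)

Unit clause (NOT r) sets r = False.
In (NOT u OR r), r is now false; NOT u must hold, so u = False.
From (s OR u) and u = False: s = True.
(NOT s OR p) with s = True leaves only p, so p = True.

True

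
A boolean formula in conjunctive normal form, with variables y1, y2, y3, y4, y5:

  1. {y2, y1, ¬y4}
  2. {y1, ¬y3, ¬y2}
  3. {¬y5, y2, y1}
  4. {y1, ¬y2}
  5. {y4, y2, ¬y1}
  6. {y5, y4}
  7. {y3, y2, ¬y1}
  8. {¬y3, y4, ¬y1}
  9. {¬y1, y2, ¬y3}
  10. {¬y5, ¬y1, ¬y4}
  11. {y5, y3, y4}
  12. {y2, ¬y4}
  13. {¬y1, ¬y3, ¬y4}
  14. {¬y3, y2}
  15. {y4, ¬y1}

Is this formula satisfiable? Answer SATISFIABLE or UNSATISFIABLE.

Set y1 = True and propagate.
  then y4 is forced to True.
  then y5 is forced to False.
  then y2 is forced to True.
  then y3 is forced to False.
Every clause has at least one true literal under this assignment.
So y1 = True, y2 = True, y3 = False, y4 = True, y5 = False is a satisfying assignment.

SATISFIABLE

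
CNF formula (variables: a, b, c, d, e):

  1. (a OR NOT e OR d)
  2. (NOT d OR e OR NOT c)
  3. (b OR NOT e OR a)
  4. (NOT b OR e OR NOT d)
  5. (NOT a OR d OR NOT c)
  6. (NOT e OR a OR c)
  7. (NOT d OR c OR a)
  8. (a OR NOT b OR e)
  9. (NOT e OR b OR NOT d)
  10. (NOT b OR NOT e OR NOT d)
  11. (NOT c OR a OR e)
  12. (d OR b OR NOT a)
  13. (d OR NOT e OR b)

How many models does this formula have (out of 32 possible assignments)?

4

The models are:
  a=F b=F c=F d=F e=F
  a=T b=F c=F d=T e=F
  a=T b=T c=F d=F e=F
  a=T b=T c=F d=F e=T
That's 4 in total.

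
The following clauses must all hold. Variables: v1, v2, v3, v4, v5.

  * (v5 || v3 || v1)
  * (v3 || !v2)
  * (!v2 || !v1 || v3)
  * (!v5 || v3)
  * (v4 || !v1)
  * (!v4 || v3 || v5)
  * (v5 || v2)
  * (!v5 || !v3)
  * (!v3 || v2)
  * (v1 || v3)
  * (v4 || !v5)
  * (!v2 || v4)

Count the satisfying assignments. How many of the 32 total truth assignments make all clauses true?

Satisfying assignments:
  v1=0 v2=1 v3=1 v4=1 v5=0
  v1=1 v2=1 v3=1 v4=1 v5=0
Count: 2.

2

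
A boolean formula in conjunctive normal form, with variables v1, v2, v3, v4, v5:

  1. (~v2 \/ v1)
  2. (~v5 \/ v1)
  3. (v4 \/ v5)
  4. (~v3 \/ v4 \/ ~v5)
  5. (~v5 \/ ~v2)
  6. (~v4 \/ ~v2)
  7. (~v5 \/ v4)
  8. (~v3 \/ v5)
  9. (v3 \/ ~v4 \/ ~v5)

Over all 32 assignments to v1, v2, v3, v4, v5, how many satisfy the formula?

3

The models are:
  v1=0 v2=0 v3=0 v4=1 v5=0
  v1=1 v2=0 v3=0 v4=1 v5=0
  v1=1 v2=0 v3=1 v4=1 v5=1
Count: 3.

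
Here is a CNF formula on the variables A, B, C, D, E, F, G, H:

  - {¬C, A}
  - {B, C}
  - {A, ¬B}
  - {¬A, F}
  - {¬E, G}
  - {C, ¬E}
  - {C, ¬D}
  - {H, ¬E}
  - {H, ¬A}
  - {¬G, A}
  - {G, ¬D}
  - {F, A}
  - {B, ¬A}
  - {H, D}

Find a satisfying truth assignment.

F occurs only positively in the remaining clauses — set F = True.
H occurs only positively in the remaining clauses — set H = True.
Branch on A: take A = True.
  then B is forced to True.
Set C = True and propagate.
Try D = False.
The remaining clauses are satisfied by E = True, G = True.

A=T, B=T, C=T, D=F, E=T, F=T, G=T, H=T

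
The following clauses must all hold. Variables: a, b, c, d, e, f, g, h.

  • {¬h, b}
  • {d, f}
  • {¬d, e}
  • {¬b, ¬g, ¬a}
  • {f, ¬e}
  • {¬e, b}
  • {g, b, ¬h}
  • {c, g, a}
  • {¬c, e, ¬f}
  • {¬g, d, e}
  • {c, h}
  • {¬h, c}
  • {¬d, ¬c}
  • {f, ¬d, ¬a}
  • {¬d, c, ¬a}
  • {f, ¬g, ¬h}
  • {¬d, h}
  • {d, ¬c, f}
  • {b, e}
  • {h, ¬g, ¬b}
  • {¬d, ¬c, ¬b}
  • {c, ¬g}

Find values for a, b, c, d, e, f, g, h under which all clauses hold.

a = False, b = True, c = True, d = False, e = True, f = True, g = False, h = True

Check each clause:
  1. {¬h, b} — b is true.
  2. {f, d} — f is true.
  3. {e, ¬d} — ¬d is true.
  4. {¬b, ¬g, ¬a} — ¬g is true.
  5. {f, ¬e} — f is true.
  6. {b, ¬e} — b is true.
  7. {b, g, ¬h} — b is true.
  8. {c, g, a} — c is true.
  9. {¬f, e, ¬c} — e is true.
  10. {d, e, ¬g} — ¬g is true.
  11. {h, c} — h is true.
  12. {¬h, c} — c is true.
  13. {¬d, ¬c} — ¬d is true.
  14. {f, ¬d, ¬a} — ¬d is true.
  15. {¬a, c, ¬d} — c is true.
  16. {¬g, ¬h, f} — ¬g is true.
  17. {h, ¬d} — h is true.
  18. {f, d, ¬c} — f is true.
  19. {e, b} — b is true.
  20. {h, ¬g, ¬b} — h is true.
  21. {¬c, ¬b, ¬d} — ¬d is true.
  22. {c, ¬g} — ¬g is true.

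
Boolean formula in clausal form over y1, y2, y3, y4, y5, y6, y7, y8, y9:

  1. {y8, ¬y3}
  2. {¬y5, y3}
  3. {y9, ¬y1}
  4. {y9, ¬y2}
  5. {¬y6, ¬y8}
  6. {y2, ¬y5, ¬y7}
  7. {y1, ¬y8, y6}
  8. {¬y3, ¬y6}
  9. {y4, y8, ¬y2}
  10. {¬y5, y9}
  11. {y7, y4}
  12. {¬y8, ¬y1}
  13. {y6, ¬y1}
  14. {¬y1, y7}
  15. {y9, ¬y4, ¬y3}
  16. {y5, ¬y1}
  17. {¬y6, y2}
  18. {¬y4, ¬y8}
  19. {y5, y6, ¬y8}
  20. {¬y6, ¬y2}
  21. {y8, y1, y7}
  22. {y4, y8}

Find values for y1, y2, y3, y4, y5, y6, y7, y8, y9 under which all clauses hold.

y1=F, y2=F, y3=F, y4=T, y5=F, y6=F, y7=T, y8=F, y9=F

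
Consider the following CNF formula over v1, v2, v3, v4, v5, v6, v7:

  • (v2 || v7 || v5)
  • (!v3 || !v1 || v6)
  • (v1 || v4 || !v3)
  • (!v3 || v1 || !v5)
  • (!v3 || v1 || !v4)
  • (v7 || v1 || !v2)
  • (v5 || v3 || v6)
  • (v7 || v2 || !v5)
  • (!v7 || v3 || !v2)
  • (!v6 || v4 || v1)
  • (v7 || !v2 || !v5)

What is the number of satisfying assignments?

22

Split on v1, then v3.
  v1=1, v3=1: v4 free; 5 ways for (v2,v5,v6,v7) × 2^1 = 10.
  v1=1, v3=0: v4 free; 4 ways for (v2,v5,v6,v7) × 2^1 = 8.
  v1=0, v3=1: a clause becomes empty — 0.
  v1=0, v3=0: remaining (v2,v4,v5,v6,v7) ∈ {(0,0,1,0,1); (0,1,0,1,1); (0,1,1,0,1); (0,1,1,1,1)} — 4.
Total: 10 + 8 + 0 + 4 = 22.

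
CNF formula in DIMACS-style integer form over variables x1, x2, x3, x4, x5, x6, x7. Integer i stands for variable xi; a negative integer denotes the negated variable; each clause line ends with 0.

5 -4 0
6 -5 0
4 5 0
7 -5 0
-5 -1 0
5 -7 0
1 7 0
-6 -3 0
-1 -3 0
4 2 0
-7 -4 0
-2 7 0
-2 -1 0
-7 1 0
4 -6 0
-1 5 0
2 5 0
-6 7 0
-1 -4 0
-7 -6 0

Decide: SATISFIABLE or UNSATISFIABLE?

x5 = True:
  propagation gives x6=True, x7=True; an empty clause results — contradiction.
x5 = False:
  propagation gives x4=False; an empty clause results — contradiction.
Every branch closes, so no satisfying assignment exists.

UNSATISFIABLE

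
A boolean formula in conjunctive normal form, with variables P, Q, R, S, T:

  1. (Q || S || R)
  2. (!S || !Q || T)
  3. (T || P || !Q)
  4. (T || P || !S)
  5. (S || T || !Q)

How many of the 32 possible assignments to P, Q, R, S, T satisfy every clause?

Case analysis on Q and S:
  Q=1, S=1: remaining (P,R,T) ∈ {(0,0,1); (0,1,1); (1,0,1); (1,1,1)} — 4.
  Q=1, S=0: remaining (P,R,T) ∈ {(0,0,1); (0,1,1); (1,0,1); (1,1,1)} — 4.
  Q=0, S=1: R free; 3 ways for (P,T) × 2^1 = 6.
  Q=0, S=0: remaining (P,R,T) ∈ {(0,1,0); (0,1,1); (1,1,0); (1,1,1)} — 4.
Total: 4 + 4 + 6 + 4 = 18.

18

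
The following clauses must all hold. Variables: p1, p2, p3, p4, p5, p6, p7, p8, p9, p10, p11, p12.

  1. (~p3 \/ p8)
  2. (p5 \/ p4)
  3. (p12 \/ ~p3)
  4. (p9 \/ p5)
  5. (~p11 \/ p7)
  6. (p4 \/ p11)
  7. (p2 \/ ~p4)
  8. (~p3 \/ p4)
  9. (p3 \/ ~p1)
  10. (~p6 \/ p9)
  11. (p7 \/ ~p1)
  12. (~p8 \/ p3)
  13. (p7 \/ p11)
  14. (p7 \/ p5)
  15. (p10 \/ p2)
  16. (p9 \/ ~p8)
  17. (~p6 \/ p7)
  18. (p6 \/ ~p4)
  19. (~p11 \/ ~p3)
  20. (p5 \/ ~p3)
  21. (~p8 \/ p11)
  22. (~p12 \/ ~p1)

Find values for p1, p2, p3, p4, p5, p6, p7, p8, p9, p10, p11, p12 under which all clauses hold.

p1=False, p2=False, p3=False, p4=False, p5=True, p6=False, p7=True, p8=False, p9=True, p10=True, p11=True, p12=True

Check each clause:
  1. (p8 \/ ~p3) — ~p3 is true.
  2. (p4 \/ p5) — p5 is true.
  3. (p12 \/ ~p3) — p12 is true.
  4. (p5 \/ p9) — p9 is true.
  5. (p7 \/ ~p11) — p7 is true.
  6. (p4 \/ p11) — p11 is true.
  7. (p2 \/ ~p4) — ~p4 is true.
  8. (p4 \/ ~p3) — ~p3 is true.
  9. (p3 \/ ~p1) — ~p1 is true.
  10. (~p6 \/ p9) — p9 is true.
  11. (p7 \/ ~p1) — ~p1 is true.
  12. (~p8 \/ p3) — ~p8 is true.
  13. (p7 \/ p11) — p11 is true.
  14. (p7 \/ p5) — p5 is true.
  15. (p10 \/ p2) — p10 is true.
  16. (p9 \/ ~p8) — ~p8 is true.
  17. (~p6 \/ p7) — ~p6 is true.
  18. (~p4 \/ p6) — ~p4 is true.
  19. (~p11 \/ ~p3) — ~p3 is true.
  20. (p5 \/ ~p3) — ~p3 is true.
  21. (p11 \/ ~p8) — ~p8 is true.
  22. (~p1 \/ ~p12) — ~p1 is true.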